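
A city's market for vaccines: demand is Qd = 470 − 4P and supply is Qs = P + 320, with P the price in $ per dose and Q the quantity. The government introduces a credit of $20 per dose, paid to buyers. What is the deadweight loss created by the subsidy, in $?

Without the subsidy, 470 − 4P = P + 320 gives 5P = 150, so P* = $30 and Q* = 350.
With a per-unit subsidy paid to buyers, each effectively pays P − 20, so demand becomes Qd = 470 − 4(P − 20).
New equilibrium: buyers pay $26, producers receive $46, Q = 366. (Wedge: Pb − Ps = −20.)
Quantity rises by |ΔQ| = |350 − 366| = 16.
DWL = ½ · t · |ΔQ| = ½ · 20 · 16 = $160.

Deadweight loss = $160.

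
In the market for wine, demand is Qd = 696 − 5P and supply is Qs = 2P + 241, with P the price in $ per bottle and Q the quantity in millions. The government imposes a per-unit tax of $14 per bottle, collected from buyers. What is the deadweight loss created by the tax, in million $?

Deadweight loss = $140 million.

Before the tax: set 696 − 5P = 2P + 241 → P* = $65, Q* = 371.
With the tax collected from buyers, demand (in seller-price terms) shifts: Qd = 696 − 5(P + 14).
Solving gives Q = 351 with buyers paying $69 and suppliers receiving $55 (the $14 wedge).
Quantity falls by |ΔQ| = |371 − 351| = 20.
DWL = ½ · t · |ΔQ| = ½ · 14 · 20 = $140.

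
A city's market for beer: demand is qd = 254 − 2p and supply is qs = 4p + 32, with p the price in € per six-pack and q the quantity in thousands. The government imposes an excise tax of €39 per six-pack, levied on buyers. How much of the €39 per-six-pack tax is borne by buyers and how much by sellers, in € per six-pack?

Buyers bear €26 per six-pack; sellers bear €13 per six-pack.

Before the tax: set 254 − 2p = 4p + 32 → p* = €37, q* = 180.
With the tax collected from buyers, demand (in seller-price terms) shifts: qd = 254 − 2(p + 39).
New equilibrium: buyers pay €63, sellers receive €24, q = 128. (Wedge: pb − ps = 39.)
Burden on buyers: €26; on sellers: €13. (They sum to €39.)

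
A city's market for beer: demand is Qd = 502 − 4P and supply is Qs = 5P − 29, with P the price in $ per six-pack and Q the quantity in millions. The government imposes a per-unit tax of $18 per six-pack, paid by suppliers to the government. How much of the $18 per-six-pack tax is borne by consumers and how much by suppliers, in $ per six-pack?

Consumers bear $10 per six-pack; suppliers bear $8 per six-pack.

Before the tax: set 502 − 4P = 5P − 29 → P* = $59, Q* = 266.
With the tax collected from suppliers, supply shifts: Qs = 5(P − 18) − 29.
Solving gives Q = 226 with consumers paying $69 and suppliers receiving $51 (the $18 wedge).
Burden on consumers: $10; on suppliers: $8. (They sum to $18.)
The less price-elastic side of the market bears the larger share of a per-unit tax.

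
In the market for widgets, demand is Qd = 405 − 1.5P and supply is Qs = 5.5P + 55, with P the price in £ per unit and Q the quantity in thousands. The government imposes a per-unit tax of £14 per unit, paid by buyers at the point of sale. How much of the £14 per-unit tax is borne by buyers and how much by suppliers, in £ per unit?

Before the tax: set 405 − 1.5P = 5.5P + 55 → P* = £50, Q* = 330.
With the tax collected from buyers, demand (in seller-price terms) shifts: Qd = 405 − 1.5(P + 14).
Solving gives Q = 313.5 with buyers paying £61 and suppliers receiving £47 (the £14 wedge).
Burden on buyers: £11; on suppliers: £3. (They sum to £14.)

Buyers bear £11 per unit; suppliers bear £3 per unit.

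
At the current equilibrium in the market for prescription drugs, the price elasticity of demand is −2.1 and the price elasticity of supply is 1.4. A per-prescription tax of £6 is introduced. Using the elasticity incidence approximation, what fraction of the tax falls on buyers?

Incidence ratio: buyers' share ≈ εs / (εs + |εd|) = 1.4 / (1.4 + 2.1) = 0.4.
Supply is the less elastic side, so buyers bear the smaller share.

Buyers' share ≈ 0.4.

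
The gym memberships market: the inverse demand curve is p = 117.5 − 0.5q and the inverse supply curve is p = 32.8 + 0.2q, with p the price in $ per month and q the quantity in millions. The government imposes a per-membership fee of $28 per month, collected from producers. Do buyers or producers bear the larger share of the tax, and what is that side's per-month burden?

Buyers bear the larger share: $20 per month.

Inverting to q(p) form: qd = 235 − 2p; qs = 5p − 164.
Without the tax, 235 − 2p = 5p − 164 gives 7p = 399, so p* = $57 and q* = 121.
With the tax collected from producers, supply shifts: qs = 5(p − 28) − 164.
Solving gives q = 81 with buyers paying $77 and producers receiving $49 (the $28 wedge).
Per-month burden: buyers $20, producers $8.
Buyers take the larger share because demand is less price-elastic here (demand slope 2 vs supply slope 5).
The less price-elastic side of the market bears the larger share of a per-unit tax.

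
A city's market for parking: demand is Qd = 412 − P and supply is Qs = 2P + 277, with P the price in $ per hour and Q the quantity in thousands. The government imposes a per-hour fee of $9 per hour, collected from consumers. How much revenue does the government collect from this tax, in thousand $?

Tax revenue = $3249 thousand.

Before the tax: set 412 − P = 2P + 277 → P* = $45, Q* = 367.
With the tax collected from consumers, demand (in seller-price terms) shifts: Qd = 412 − (P + 9).
New equilibrium: consumers pay $51, suppliers receive $42, Q = 361. (Wedge: Pb − Ps = 9.)
Revenue = t · Q = 9 · 361 = $3249.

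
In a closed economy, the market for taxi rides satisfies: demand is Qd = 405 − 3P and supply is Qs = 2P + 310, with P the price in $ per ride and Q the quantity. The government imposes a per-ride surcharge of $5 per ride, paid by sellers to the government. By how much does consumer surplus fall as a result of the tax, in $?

Consumer surplus falls by $690.

Without the tax, 405 − 3P = 2P + 310 gives 5P = 95, so P* = $19 and Q* = 348.
With the tax collected from sellers, supply shifts: Qs = 2(P − 5) + 310.
New equilibrium: consumers pay $21, sellers receive $16, Q = 342. (Wedge: Pb − Ps = 5.)
ΔCS is the trapezoid between Q = 342 and Q = 348 of height $2: ½ · (348 + 342) · 2 = $690.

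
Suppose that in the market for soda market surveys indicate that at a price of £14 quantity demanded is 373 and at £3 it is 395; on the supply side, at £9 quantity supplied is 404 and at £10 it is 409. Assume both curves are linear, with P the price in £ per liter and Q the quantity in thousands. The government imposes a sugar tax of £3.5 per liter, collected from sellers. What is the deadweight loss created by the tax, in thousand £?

Demand slope: (395 − 373)/(3 − 14) = -2, so Qd = 401 − 2P.
Supply slope: (409 − 404)/(10 − 9) = 5, so Qs = 5P + 359.
Without the tax, 401 − 2P = 5P + 359 gives 7P = 42, so P* = £6 and Q* = 389.
With the tax collected from sellers, supply shifts: Qs = 5(P − 3.5) + 359.
New equilibrium: consumers pay £8.5, sellers receive £5, Q = 384. (Wedge: Pb − Ps = 3.5.)
Quantity falls by |ΔQ| = |389 − 384| = 5.
DWL = ½ · t · |ΔQ| = ½ · 3.5 · 5 = £8.75.

Deadweight loss = £8.75 thousand.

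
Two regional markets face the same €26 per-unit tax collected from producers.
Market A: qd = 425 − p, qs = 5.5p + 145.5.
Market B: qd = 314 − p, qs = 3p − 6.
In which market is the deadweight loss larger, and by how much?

Market A, by €32.5.

Market A: pre-tax p* = €43, q* = 382; post-tax q = 360; deadweight loss = €286.
Market B: pre-tax p* = €80, q* = 234; post-tax q = 214.5; deadweight loss = €253.5.
Difference: €286 vs €253.5 → market A is larger by €32.5.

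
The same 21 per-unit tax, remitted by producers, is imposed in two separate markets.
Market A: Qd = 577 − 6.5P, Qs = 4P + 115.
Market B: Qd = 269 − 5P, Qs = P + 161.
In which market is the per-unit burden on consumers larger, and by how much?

Market A, by 4.5.

Market A: pre-tax P* = 44, Q* = 291; post-tax Q = 239; per-unit burden on consumers = 8.
Market B: pre-tax P* = 18, Q* = 179; post-tax Q = 161.5; per-unit burden on consumers = 3.5.
Difference: 8 vs 3.5 → market A is larger by 4.5.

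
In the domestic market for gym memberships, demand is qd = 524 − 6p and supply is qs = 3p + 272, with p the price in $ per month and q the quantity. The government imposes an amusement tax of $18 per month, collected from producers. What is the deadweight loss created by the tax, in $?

Before the tax: set 524 − 6p = 3p + 272 → p* = $28, q* = 356.
With the tax collected from producers, supply shifts: qs = 3(p − 18) + 272.
Solving gives q = 320 with consumers paying $34 and producers receiving $16 (the $18 wedge).
Quantity falls by |ΔQ| = |356 − 320| = 36.
DWL = ½ · t · |ΔQ| = ½ · 18 · 36 = $324.

Deadweight loss = $324.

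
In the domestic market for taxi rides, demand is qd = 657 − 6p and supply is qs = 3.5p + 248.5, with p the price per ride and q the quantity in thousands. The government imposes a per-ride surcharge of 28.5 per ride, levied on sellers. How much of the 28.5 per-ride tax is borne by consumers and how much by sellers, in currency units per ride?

Consumers bear 10.5 per ride; sellers bear 18 per ride.

Without the tax, 657 − 6p = 3.5p + 248.5 gives 9.5p = 408.5, so p* = 43 and q* = 399.
With the tax collected from sellers, supply shifts: qs = 3.5(p − 28.5) + 248.5.
Solving gives q = 336 with consumers paying 53.5 and sellers receiving 25 (the 28.5 wedge).
Burden on consumers: 10.5; on sellers: 18. (They sum to 28.5.)
The less price-elastic side of the market bears the larger share of a per-unit tax.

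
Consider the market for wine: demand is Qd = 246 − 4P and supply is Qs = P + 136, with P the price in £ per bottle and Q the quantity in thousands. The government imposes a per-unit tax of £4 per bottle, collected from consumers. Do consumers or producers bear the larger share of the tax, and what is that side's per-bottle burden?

Without the tax, 246 − 4P = P + 136 gives 5P = 110, so P* = £22 and Q* = 158.
With the tax collected from consumers, demand (in seller-price terms) shifts: Qd = 246 − 4(P + 4).
New equilibrium: consumers pay £22.8, producers receive £18.8, Q = 154.8. (Wedge: Pb − Ps = 4.)
Per-bottle burden: consumers £0.8, producers £3.2.
Producers take the larger share because supply is less price-elastic here (demand slope 4 vs supply slope 1).
The less price-elastic side of the market bears the larger share of a per-unit tax.

Producers bear the larger share: £3.2 per bottle.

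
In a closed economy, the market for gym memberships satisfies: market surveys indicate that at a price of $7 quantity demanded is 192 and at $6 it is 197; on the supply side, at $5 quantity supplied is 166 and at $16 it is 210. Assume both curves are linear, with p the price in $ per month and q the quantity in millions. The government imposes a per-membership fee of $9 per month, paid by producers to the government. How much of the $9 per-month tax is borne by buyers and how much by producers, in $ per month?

Demand slope: (197 − 192)/(6 − 7) = -5, so qd = 227 − 5p.
Supply slope: (210 − 166)/(16 − 5) = 4, so qs = 4p + 146.
Without the tax, 227 − 5p = 4p + 146 gives 9p = 81, so p* = $9 and q* = 182.
With the tax collected from producers, supply shifts: qs = 4(p − 9) + 146.
Solving gives q = 162 with buyers paying $13 and producers receiving $4 (the $9 wedge).
Burden on buyers: $4; on producers: $5. (They sum to $9.)
The less price-elastic side of the market bears the larger share of a per-unit tax.

Buyers bear $4 per month; producers bear $5 per month.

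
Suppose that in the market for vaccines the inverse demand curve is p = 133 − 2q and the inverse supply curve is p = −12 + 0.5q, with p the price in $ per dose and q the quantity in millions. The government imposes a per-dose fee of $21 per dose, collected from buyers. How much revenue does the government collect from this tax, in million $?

Tax revenue = $1041.6 million.

Inverting to q(p) form: qd = 66.5 − 0.5p; qs = 2p + 24.
Before the tax: set 66.5 − 0.5p = 2p + 24 → p* = $17, q* = 58.
With the tax collected from buyers, demand (in seller-price terms) shifts: qd = 66.5 − 0.5(p + 21).
New equilibrium: buyers pay $33.8, sellers receive $12.8, q = 49.6. (Wedge: pb − ps = 21.)
Revenue = t · Q = 21 · 49.6 = $1041.6.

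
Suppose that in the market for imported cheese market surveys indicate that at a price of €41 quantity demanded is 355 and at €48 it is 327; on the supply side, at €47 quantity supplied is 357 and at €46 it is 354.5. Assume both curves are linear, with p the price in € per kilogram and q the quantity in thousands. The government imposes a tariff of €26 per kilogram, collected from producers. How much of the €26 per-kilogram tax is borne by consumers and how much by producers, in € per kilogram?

Consumers bear €10 per kilogram; producers bear €16 per kilogram.

Demand slope: (327 − 355)/(48 − 41) = -4, so qd = 519 − 4p.
Supply slope: (354.5 − 357)/(46 − 47) = 2.5, so qs = 2.5p + 239.5.
Without the tax, 519 − 4p = 2.5p + 239.5 gives 6.5p = 279.5, so p* = €43 and q* = 347.
With the tax collected from producers, supply shifts: qs = 2.5(p − 26) + 239.5.
Solving gives q = 307 with consumers paying €53 and producers receiving €27 (the €26 wedge).
Burden on consumers: €10; on producers: €16. (They sum to €26.)
The less price-elastic side of the market bears the larger share of a per-unit tax.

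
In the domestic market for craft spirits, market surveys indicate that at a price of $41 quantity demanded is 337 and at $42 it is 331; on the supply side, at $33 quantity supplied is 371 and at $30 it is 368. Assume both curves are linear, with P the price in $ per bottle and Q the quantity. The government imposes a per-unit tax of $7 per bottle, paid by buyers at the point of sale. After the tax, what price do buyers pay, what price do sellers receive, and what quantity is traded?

Buyers pay $36; sellers receive $29; quantity = 367.

Demand slope: (331 − 337)/(42 − 41) = -6, so Qd = 583 − 6P.
Supply slope: (368 − 371)/(30 − 33) = 1, so Qs = P + 338.
Before the tax: set 583 − 6P = P + 338 → P* = $35, Q* = 373.
With the tax collected from buyers, demand (in seller-price terms) shifts: Qd = 583 − 6(P + 7).
Solving gives Q = 367 with buyers paying $36 and sellers receiving $29 (the $7 wedge).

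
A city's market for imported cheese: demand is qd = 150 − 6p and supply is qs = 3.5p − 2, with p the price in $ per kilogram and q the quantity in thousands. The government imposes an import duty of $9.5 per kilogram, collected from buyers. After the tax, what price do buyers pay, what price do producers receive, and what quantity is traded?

Without the tax, 150 − 6p = 3.5p − 2 gives 9.5p = 152, so p* = $16 and q* = 54.
With the tax collected from buyers, demand (in seller-price terms) shifts: qd = 150 − 6(p + 9.5).
Solving gives q = 33 with buyers paying $19.5 and producers receiving $10 (the $9.5 wedge).
The less price-elastic side of the market bears the larger share of a per-unit tax.

Buyers pay $19.5; producers receive $10; quantity = 33.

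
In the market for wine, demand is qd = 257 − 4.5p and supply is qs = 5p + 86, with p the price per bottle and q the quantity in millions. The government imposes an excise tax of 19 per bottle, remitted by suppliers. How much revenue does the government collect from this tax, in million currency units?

Before the tax: set 257 − 4.5p = 5p + 86 → p* = 18, q* = 176.
With the tax collected from suppliers, supply shifts: qs = 5(p − 19) + 86.
New equilibrium: consumers pay 28, suppliers receive 9, q = 131. (Wedge: pb − ps = 19.)
Revenue = t · Q = 19 · 131 = 2489.

Tax revenue = 2489 million.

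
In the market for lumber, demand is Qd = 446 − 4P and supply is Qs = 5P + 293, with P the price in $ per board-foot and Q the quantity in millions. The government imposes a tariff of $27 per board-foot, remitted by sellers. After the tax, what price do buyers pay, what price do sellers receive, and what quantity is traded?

Buyers pay $32; sellers receive $5; quantity = 318.

Before the tax: set 446 − 4P = 5P + 293 → P* = $17, Q* = 378.
With the tax collected from sellers, supply shifts: Qs = 5(P − 27) + 293.
New equilibrium: buyers pay $32, sellers receive $5, Q = 318. (Wedge: Pb − Ps = 27.)
The less price-elastic side of the market bears the larger share of a per-unit tax.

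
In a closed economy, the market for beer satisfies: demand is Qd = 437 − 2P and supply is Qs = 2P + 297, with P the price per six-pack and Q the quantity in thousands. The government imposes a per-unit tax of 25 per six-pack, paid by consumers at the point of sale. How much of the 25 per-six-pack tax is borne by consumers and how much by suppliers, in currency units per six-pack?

Consumers bear 12.5 per six-pack; suppliers bear 12.5 per six-pack.

Before the tax: set 437 − 2P = 2P + 297 → P* = 35, Q* = 367.
With the tax collected from consumers, demand (in seller-price terms) shifts: Qd = 437 − 2(P + 25).
New equilibrium: consumers pay 47.5, suppliers receive 22.5, Q = 342. (Wedge: Pb − Ps = 25.)
Burden on consumers: 12.5; on suppliers: 12.5. (They sum to 25.)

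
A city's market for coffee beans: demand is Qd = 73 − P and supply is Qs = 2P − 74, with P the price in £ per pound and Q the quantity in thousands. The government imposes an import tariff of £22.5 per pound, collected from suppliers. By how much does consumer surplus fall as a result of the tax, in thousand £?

Before the tax: set 73 − P = 2P − 74 → P* = £49, Q* = 24.
With the tax collected from suppliers, supply shifts: Qs = 2(P − 22.5) − 74.
New equilibrium: consumers pay £64, suppliers receive £41.5, Q = 9. (Wedge: Pb − Ps = 22.5.)
ΔCS is the trapezoid between Q = 9 and Q = 24 of height £15: ½ · (24 + 9) · 15 = £247.5.

Consumer surplus falls by £247.5 thousand.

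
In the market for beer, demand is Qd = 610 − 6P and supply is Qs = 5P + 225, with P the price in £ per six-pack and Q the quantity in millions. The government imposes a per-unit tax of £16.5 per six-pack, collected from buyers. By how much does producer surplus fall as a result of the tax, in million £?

Producer surplus falls by £3397.5 million.

Before the tax: set 610 − 6P = 5P + 225 → P* = £35, Q* = 400.
With the tax collected from buyers, demand (in seller-price terms) shifts: Qd = 610 − 6(P + 16.5).
New equilibrium: buyers pay £42.5, suppliers receive £26, Q = 355. (Wedge: Pb − Ps = 16.5.)
ΔPS is the trapezoid between Q = 355 and Q = 400 of height £9: ½ · (400 + 355) · 9 = £3397.5.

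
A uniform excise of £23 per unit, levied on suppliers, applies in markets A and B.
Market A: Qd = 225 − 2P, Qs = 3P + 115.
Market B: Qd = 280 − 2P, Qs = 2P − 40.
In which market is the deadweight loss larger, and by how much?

Market A, by £52.9.

Market A: pre-tax P* = £22, Q* = 181; post-tax Q = 153.4; deadweight loss = £317.4.
Market B: pre-tax P* = £80, Q* = 120; post-tax Q = 97; deadweight loss = £264.5.
Difference: £317.4 vs £264.5 → market A is larger by £52.9.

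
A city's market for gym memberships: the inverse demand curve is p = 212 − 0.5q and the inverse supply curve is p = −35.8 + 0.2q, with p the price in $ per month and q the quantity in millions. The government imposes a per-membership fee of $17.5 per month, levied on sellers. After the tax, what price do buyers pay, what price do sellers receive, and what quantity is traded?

Rewrite in direct form: qd = 424 − 2p and qs = 5p + 179.
Without the tax, 424 − 2p = 5p + 179 gives 7p = 245, so p* = $35 and q* = 354.
With the tax collected from sellers, supply shifts: qs = 5(p − 17.5) + 179.
Solving gives q = 329 with buyers paying $47.5 and sellers receiving $30 (the $17.5 wedge).

Buyers pay $47.5; sellers receive $30; quantity = 329.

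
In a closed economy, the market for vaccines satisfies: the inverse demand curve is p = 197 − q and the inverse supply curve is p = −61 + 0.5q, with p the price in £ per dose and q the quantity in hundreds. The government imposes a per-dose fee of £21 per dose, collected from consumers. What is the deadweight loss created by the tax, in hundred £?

Inverting to q(p) form: qd = 197 − p; qs = 2p + 122.
Without the tax, 197 − p = 2p + 122 gives 3p = 75, so p* = £25 and q* = 172.
With the tax collected from consumers, demand (in seller-price terms) shifts: qd = 197 − (p + 21).
Solving gives q = 158 with consumers paying £39 and sellers receiving £18 (the £21 wedge).
Quantity falls by |ΔQ| = |172 − 158| = 14.
DWL = ½ · t · |ΔQ| = ½ · 21 · 14 = £147.

Deadweight loss = £147 hundred.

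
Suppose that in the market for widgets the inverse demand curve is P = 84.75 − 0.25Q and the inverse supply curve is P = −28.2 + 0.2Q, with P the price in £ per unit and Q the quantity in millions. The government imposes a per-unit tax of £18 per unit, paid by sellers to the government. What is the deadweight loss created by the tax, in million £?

Deadweight loss = £360 million.

Inverting to Q(P) form: Qd = 339 − 4P; Qs = 5P + 141.
Before the tax: set 339 − 4P = 5P + 141 → P* = £22, Q* = 251.
With the tax collected from sellers, supply shifts: Qs = 5(P − 18) + 141.
New equilibrium: consumers pay £32, sellers receive £14, Q = 211. (Wedge: Pb − Ps = 18.)
Quantity falls by |ΔQ| = |251 − 211| = 40.
DWL = ½ · t · |ΔQ| = ½ · 18 · 40 = £360.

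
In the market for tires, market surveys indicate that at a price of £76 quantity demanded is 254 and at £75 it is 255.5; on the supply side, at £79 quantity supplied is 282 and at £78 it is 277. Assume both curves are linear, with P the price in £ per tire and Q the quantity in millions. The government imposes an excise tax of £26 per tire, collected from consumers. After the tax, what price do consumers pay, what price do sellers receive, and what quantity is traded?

Demand slope: (255.5 − 254)/(75 − 76) = -1.5, so Qd = 368 − 1.5P.
Supply slope: (277 − 282)/(78 − 79) = 5, so Qs = 5P − 113.
Before the tax: set 368 − 1.5P = 5P − 113 → P* = £74, Q* = 257.
With the tax collected from consumers, demand (in seller-price terms) shifts: Qd = 368 − 1.5(P + 26).
New equilibrium: consumers pay £94, sellers receive £68, Q = 227. (Wedge: Pb − Ps = 26.)
The less price-elastic side of the market bears the larger share of a per-unit tax.

Consumers pay £94; sellers receive £68; quantity = 227.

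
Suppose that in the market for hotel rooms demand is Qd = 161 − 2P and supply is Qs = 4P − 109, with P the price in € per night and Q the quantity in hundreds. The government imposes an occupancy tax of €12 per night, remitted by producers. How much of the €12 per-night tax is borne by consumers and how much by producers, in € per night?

Without the tax, 161 − 2P = 4P − 109 gives 6P = 270, so P* = €45 and Q* = 71.
With the tax collected from producers, supply shifts: Qs = 4(P − 12) − 109.
New equilibrium: consumers pay €53, producers receive €41, Q = 55. (Wedge: Pb − Ps = 12.)
Burden on consumers: €8; on producers: €4. (They sum to €12.)

Consumers bear €8 per night; producers bear €4 per night.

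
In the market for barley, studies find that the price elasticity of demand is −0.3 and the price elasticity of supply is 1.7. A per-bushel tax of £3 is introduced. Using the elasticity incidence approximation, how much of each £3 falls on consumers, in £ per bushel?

Incidence ratio: consumers' share ≈ εs / (εs + |εd|) = 1.7 / (1.7 + 0.3) = 0.85.
So consumers bear ≈ 0.85 × £3 = £2.55; producers bear £0.45.

Consumers bear ≈ £2.55 per bushel.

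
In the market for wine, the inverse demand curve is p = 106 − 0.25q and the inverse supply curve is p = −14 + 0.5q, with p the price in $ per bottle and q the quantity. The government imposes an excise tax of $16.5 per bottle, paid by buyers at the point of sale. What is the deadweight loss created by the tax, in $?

Deadweight loss = $181.5.

Rewrite in direct form: qd = 424 − 4p and qs = 2p + 28.
Without the tax, 424 − 4p = 2p + 28 gives 6p = 396, so p* = $66 and q* = 160.
With the tax collected from buyers, demand (in seller-price terms) shifts: qd = 424 − 4(p + 16.5).
New equilibrium: buyers pay $71.5, suppliers receive $55, q = 138. (Wedge: pb − ps = 16.5.)
Quantity falls by |ΔQ| = |160 − 138| = 22.
DWL = ½ · t · |ΔQ| = ½ · 16.5 · 22 = $181.5.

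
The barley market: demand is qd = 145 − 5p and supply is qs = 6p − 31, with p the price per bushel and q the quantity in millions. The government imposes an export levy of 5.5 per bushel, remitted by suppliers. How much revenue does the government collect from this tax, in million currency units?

Before the tax: set 145 − 5p = 6p − 31 → p* = 16, q* = 65.
With the tax collected from suppliers, supply shifts: qs = 6(p − 5.5) − 31.
Solving gives q = 50 with buyers paying 19 and suppliers receiving 13.5 (the 5.5 wedge).
Revenue = t · Q = 5.5 · 50 = 275.

Tax revenue = 275 million.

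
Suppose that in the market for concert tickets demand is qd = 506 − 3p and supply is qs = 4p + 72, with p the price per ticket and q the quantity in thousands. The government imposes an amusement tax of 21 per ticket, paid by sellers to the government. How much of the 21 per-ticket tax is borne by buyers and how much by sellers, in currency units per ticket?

Before the tax: set 506 − 3p = 4p + 72 → p* = 62, q* = 320.
With the tax collected from sellers, supply shifts: qs = 4(p − 21) + 72.
New equilibrium: buyers pay 74, sellers receive 53, q = 284. (Wedge: pb − ps = 21.)
Burden on buyers: 12; on sellers: 9. (They sum to 21.)

Buyers bear 12 per ticket; sellers bear 9 per ticket.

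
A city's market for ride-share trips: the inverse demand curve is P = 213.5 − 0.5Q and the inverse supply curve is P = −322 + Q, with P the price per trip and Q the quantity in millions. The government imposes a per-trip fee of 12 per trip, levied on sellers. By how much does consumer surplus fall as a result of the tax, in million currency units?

Inverting to Q(P) form: Qd = 427 − 2P; Qs = P + 322.
Before the tax: set 427 − 2P = P + 322 → P* = 35, Q* = 357.
With the tax collected from sellers, supply shifts: Qs = (P − 12) + 322.
Solving gives Q = 349 with consumers paying 39 and sellers receiving 27 (the 12 wedge).
ΔCS is the trapezoid between Q = 349 and Q = 357 of height 4: ½ · (357 + 349) · 4 = 1412.

Consumer surplus falls by 1412 million.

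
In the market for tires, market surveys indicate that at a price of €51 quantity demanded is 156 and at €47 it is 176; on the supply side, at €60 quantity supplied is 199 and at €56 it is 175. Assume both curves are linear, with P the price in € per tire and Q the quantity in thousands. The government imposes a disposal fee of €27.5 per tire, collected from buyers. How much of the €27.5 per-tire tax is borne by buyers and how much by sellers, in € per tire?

Buyers bear €15 per tire; sellers bear €12.5 per tire.

Demand slope: (176 − 156)/(47 − 51) = -5, so Qd = 411 − 5P.
Supply slope: (175 − 199)/(56 − 60) = 6, so Qs = 6P − 161.
Before the tax: set 411 − 5P = 6P − 161 → P* = €52, Q* = 151.
With the tax collected from buyers, demand (in seller-price terms) shifts: Qd = 411 − 5(P + 27.5).
New equilibrium: buyers pay €67, sellers receive €39.5, Q = 76. (Wedge: Pb − Ps = 27.5.)
Burden on buyers: €15; on sellers: €12.5. (They sum to €27.5.)
The less price-elastic side of the market bears the larger share of a per-unit tax.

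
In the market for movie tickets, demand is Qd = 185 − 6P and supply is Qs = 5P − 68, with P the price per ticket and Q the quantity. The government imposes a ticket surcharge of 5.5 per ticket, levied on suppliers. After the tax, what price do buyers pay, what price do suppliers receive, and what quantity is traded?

Without the tax, 185 − 6P = 5P − 68 gives 11P = 253, so P* = 23 and Q* = 47.
With the tax collected from suppliers, supply shifts: Qs = 5(P − 5.5) − 68.
Solving gives Q = 32 with buyers paying 25.5 and suppliers receiving 20 (the 5.5 wedge).
The less price-elastic side of the market bears the larger share of a per-unit tax.

Buyers pay 25.5; suppliers receive 20; quantity = 32.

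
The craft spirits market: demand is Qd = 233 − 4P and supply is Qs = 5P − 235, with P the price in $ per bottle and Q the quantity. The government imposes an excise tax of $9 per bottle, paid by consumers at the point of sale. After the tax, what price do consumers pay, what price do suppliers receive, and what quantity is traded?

Before the tax: set 233 − 4P = 5P − 235 → P* = $52, Q* = 25.
With the tax collected from consumers, demand (in seller-price terms) shifts: Qd = 233 − 4(P + 9).
Solving gives Q = 5 with consumers paying $57 and suppliers receiving $48 (the $9 wedge).

Consumers pay $57; suppliers receive $48; quantity = 5.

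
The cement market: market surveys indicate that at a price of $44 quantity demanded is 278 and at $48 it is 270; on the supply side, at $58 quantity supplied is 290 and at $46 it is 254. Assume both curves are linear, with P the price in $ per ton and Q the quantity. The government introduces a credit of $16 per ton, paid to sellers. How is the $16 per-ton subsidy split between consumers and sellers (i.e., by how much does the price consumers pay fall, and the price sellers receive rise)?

Consumers gain $9.6 per ton; sellers gain $6.4 per ton.

Demand slope: (270 − 278)/(48 − 44) = -2, so Qd = 366 − 2P.
Supply slope: (254 − 290)/(46 − 58) = 3, so Qs = 3P + 116.
Without the subsidy, 366 − 2P = 3P + 116 gives 5P = 250, so P* = $50 and Q* = 266.
With a per-unit subsidy paid to sellers, each receives P + 16 per unit sold, so supply becomes Qs = 3(P + 16) + 116.
New equilibrium: consumers pay $40.4, sellers receive $56.4, Q = 285.2. (Wedge: Pb − Ps = −16.)
Gain to consumers: $9.6; to sellers: $6.4. (They sum to $16.)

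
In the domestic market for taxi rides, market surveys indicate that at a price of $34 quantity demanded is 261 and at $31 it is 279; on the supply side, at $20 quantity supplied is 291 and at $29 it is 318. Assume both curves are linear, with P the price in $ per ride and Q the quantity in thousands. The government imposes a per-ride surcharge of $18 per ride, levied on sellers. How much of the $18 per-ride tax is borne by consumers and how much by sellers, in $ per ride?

Consumers bear $6 per ride; sellers bear $12 per ride.

Demand slope: (279 − 261)/(31 − 34) = -6, so Qd = 465 − 6P.
Supply slope: (318 − 291)/(29 − 20) = 3, so Qs = 3P + 231.
Before the tax: set 465 − 6P = 3P + 231 → P* = $26, Q* = 309.
With the tax collected from sellers, supply shifts: Qs = 3(P − 18) + 231.
New equilibrium: consumers pay $32, sellers receive $14, Q = 273. (Wedge: Pb − Ps = 18.)
Burden on consumers: $6; on sellers: $12. (They sum to $18.)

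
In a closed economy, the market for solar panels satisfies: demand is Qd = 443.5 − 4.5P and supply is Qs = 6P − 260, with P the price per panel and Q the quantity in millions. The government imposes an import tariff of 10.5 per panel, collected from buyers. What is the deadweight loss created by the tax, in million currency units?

Before the tax: set 443.5 − 4.5P = 6P − 260 → P* = 67, Q* = 142.
With the tax collected from buyers, demand (in seller-price terms) shifts: Qd = 443.5 − 4.5(P + 10.5).
Solving gives Q = 115 with buyers paying 73 and producers receiving 62.5 (the 10.5 wedge).
Quantity falls by |ΔQ| = |142 − 115| = 27.
DWL = ½ · t · |ΔQ| = ½ · 10.5 · 27 = 141.75.

Deadweight loss = 141.75 million.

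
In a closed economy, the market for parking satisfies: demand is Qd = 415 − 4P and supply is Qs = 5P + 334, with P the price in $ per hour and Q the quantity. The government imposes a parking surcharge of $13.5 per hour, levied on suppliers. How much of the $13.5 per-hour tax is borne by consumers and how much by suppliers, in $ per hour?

Consumers bear $7.5 per hour; suppliers bear $6 per hour.

Without the tax, 415 − 4P = 5P + 334 gives 9P = 81, so P* = $9 and Q* = 379.
With the tax collected from suppliers, supply shifts: Qs = 5(P − 13.5) + 334.
Solving gives Q = 349 with consumers paying $16.5 and suppliers receiving $3 (the $13.5 wedge).
Burden on consumers: $7.5; on suppliers: $6. (They sum to $13.5.)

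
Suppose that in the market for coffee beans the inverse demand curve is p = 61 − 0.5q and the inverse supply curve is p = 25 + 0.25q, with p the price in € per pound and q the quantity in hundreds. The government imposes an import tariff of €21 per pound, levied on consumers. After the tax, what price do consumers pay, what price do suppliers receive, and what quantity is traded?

Inverting to q(p) form: qd = 122 − 2p; qs = 4p − 100.
Before the tax: set 122 − 2p = 4p − 100 → p* = €37, q* = 48.
With the tax collected from consumers, demand (in seller-price terms) shifts: qd = 122 − 2(p + 21).
Solving gives q = 20 with consumers paying €51 and suppliers receiving €30 (the €21 wedge).

Consumers pay €51; suppliers receive €30; quantity = 20.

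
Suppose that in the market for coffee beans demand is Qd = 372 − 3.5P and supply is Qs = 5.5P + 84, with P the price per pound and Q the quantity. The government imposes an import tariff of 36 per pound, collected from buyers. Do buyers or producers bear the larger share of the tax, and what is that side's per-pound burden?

Before the tax: set 372 − 3.5P = 5.5P + 84 → P* = 32, Q* = 260.
With the tax collected from buyers, demand (in seller-price terms) shifts: Qd = 372 − 3.5(P + 36).
New equilibrium: buyers pay 54, producers receive 18, Q = 183. (Wedge: Pb − Ps = 36.)
Per-pound burden: buyers 22, producers 14.
Buyers take the larger share because demand is less price-elastic here (demand slope 3.5 vs supply slope 5.5).
The less price-elastic side of the market bears the larger share of a per-unit tax.

Buyers bear the larger share: 22 per pound.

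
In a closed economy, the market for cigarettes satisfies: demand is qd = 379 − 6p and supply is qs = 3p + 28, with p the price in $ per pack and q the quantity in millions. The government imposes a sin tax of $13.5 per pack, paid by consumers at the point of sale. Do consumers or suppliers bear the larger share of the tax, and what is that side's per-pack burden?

Without the tax, 379 − 6p = 3p + 28 gives 9p = 351, so p* = $39 and q* = 145.
With the tax collected from consumers, demand (in seller-price terms) shifts: qd = 379 − 6(p + 13.5).
New equilibrium: consumers pay $43.5, suppliers receive $30, q = 118. (Wedge: pb − ps = 13.5.)
Per-pack burden: consumers $4.5, suppliers $9.
Suppliers take the larger share because supply is less price-elastic here (demand slope 6 vs supply slope 3).

Suppliers bear the larger share: $9 per pack.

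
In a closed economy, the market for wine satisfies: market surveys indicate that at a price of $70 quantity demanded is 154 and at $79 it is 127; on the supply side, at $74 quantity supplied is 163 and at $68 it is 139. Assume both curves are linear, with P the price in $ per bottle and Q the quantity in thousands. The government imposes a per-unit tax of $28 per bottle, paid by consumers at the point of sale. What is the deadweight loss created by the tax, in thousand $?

Demand slope: (127 − 154)/(79 − 70) = -3, so Qd = 364 − 3P.
Supply slope: (139 − 163)/(68 − 74) = 4, so Qs = 4P − 133.
Before the tax: set 364 − 3P = 4P − 133 → P* = $71, Q* = 151.
With the tax collected from consumers, demand (in seller-price terms) shifts: Qd = 364 − 3(P + 28).
Solving gives Q = 103 with consumers paying $87 and sellers receiving $59 (the $28 wedge).
Quantity falls by |ΔQ| = |151 − 103| = 48.
DWL = ½ · t · |ΔQ| = ½ · 28 · 48 = $672.

Deadweight loss = $672 thousand.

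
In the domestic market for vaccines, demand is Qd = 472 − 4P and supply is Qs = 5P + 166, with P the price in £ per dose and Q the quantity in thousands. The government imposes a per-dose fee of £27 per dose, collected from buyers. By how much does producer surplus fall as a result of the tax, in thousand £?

Without the tax, 472 − 4P = 5P + 166 gives 9P = 306, so P* = £34 and Q* = 336.
With the tax collected from buyers, demand (in seller-price terms) shifts: Qd = 472 − 4(P + 27).
New equilibrium: buyers pay £49, producers receive £22, Q = 276. (Wedge: Pb − Ps = 27.)
ΔPS is the trapezoid between Q = 276 and Q = 336 of height £12: ½ · (336 + 276) · 12 = £3672.

Producer surplus falls by £3672 thousand.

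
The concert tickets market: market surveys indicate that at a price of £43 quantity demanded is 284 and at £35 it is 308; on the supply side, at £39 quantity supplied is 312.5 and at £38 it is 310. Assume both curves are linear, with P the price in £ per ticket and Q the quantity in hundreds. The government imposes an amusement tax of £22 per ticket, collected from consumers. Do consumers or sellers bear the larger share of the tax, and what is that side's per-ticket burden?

Sellers bear the larger share: £12 per ticket.

Demand slope: (308 − 284)/(35 − 43) = -3, so Qd = 413 − 3P.
Supply slope: (310 − 312.5)/(38 − 39) = 2.5, so Qs = 2.5P + 215.
Without the tax, 413 − 3P = 2.5P + 215 gives 5.5P = 198, so P* = £36 and Q* = 305.
With the tax collected from consumers, demand (in seller-price terms) shifts: Qd = 413 − 3(P + 22).
New equilibrium: consumers pay £46, sellers receive £24, Q = 275. (Wedge: Pb − Ps = 22.)
Per-ticket burden: consumers £10, sellers £12.
Sellers take the larger share because supply is less price-elastic here (demand slope 3 vs supply slope 2.5).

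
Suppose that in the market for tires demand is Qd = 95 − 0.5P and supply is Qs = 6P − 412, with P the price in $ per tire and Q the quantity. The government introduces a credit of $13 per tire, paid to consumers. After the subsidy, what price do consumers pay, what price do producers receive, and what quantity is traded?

Without the subsidy, 95 − 0.5P = 6P − 412 gives 6.5P = 507, so P* = $78 and Q* = 56.
With a per-unit subsidy paid to consumers, each effectively pays P − 13, so demand becomes Qd = 95 − 0.5(P − 13).
Solving gives Q = 62 with consumers paying $66 and producers receiving $79 (the $13 wedge).

Consumers pay $66; producers receive $79; quantity = 62.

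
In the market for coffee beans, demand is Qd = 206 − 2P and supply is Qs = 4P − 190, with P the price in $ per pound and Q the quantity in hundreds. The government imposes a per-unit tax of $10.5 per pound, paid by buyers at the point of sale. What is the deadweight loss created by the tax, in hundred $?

Without the tax, 206 − 2P = 4P − 190 gives 6P = 396, so P* = $66 and Q* = 74.
With the tax collected from buyers, demand (in seller-price terms) shifts: Qd = 206 − 2(P + 10.5).
New equilibrium: buyers pay $73, producers receive $62.5, Q = 60. (Wedge: Pb − Ps = 10.5.)
Quantity falls by |ΔQ| = |74 − 60| = 14.
DWL = ½ · t · |ΔQ| = ½ · 10.5 · 14 = $73.5.

Deadweight loss = $73.5 hundred.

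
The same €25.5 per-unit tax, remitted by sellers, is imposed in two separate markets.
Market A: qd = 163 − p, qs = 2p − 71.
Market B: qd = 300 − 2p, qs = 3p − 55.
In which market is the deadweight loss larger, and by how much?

Market B, by €173.4.

Market A: pre-tax p* = €78, q* = 85; post-tax q = 68; deadweight loss = €216.75.
Market B: pre-tax p* = €71, q* = 158; post-tax q = 127.4; deadweight loss = €390.15.
Difference: €216.75 vs €390.15 → market B is larger by €173.4.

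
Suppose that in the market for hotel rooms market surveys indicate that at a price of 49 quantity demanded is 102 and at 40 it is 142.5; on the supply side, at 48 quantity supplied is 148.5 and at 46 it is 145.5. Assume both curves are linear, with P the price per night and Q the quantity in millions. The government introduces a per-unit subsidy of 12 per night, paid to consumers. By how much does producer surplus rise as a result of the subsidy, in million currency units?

Producer surplus rises by 1302.75 million.

Demand slope: (142.5 − 102)/(40 − 49) = -4.5, so Qd = 322.5 − 4.5P.
Supply slope: (145.5 − 148.5)/(46 − 48) = 1.5, so Qs = 1.5P + 76.5.
Without the subsidy, 322.5 − 4.5P = 1.5P + 76.5 gives 6P = 246, so P* = 41 and Q* = 138.
With a per-unit subsidy paid to consumers, each effectively pays P − 12, so demand becomes Qd = 322.5 − 4.5(P − 12).
Solving gives Q = 151.5 with consumers paying 38 and sellers receiving 50 (the 12 wedge).
ΔPS is the trapezoid between Q = 151.5 and Q = 138 of height 9: ½ · (138 + 151.5) · 9 = 1302.75.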